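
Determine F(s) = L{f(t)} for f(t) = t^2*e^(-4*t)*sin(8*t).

F(s) = 16*(3*s^2 + 24*s - 16)/(s^2 + 8*s + 80)^3

L{sin(8t)} = 8/(s^2 + 64).
Multiplying by e^(-4t) shifts s → s + 4, so L{e^(-4*t)*sin(8*t)} = 8/((s + 4)^2 + 64).
Then apply L{t^2·g(t)} = (-1)^2 d^2/ds^2[G(s)] with G(s) = 8/((s + 4)^2 + 64):
differentiating 2 times and applying the sign gives 16*(3*s^2 + 24*s - 16)/(s^2 + 8*s + 80)^3.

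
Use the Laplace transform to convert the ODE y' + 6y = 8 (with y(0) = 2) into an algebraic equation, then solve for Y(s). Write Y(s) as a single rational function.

Apply the Laplace transform to the equation.
The derivative rules (L{y'} = sY - y(0) = sY - 2) turn the left side into (s + 6)Y - (2).
The right side is L{8} = 8/s.
So (s + 6)Y = 8/s + (2).
Isolate Y and clear denominators.

Y(s) = (2*s + 8)/(s^2 + 6*s)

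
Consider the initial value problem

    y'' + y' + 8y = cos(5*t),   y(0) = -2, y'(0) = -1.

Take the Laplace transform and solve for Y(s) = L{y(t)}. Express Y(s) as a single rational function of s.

Take the Laplace transform of both sides.
With L{y''} = s^2 Y - s·y(0) - y'(0) and L{y'} = sY - y(0), with y(0) = -2, y'(0) = -1: the LHS transforms to (s^2 + s + 8)Y - (-2*s - 3).
The right side is L{cos(5*t)} = s/(s^2 + 25).
So (s^2 + s + 8)Y = s/(s^2 + 25) + (-2*s - 3).
Isolate Y and clear denominators.

Y(s) = (-2*s^3 - 3*s^2 - 49*s - 75)/(s^4 + s^3 + 33*s^2 + 25*s + 200)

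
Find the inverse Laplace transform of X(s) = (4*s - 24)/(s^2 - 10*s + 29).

Complete the square in the denominator: s^2 - 10*s + 29 = (s - 5)^2 + 2^2.
Split the numerator to match: 4*s - 24 = 4·(s - 5) - 2·2.
Invert each term: 4·(s - 5)/((s - 5)^2 + 4) ↔ 4e^(5t)cos(2t); -2·2/((s - 5)^2 + 4) ↔ -2e^(5t)sin(2t).

-2*exp(5*t)*sin(2*t) + 4*exp(5*t)*cos(2*t)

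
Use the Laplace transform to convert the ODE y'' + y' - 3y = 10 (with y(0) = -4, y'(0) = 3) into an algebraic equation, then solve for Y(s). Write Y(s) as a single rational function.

Take the Laplace transform of both sides.
Using L{y''} = s^2 Y - s·y(0) - y'(0) and L{y'} = sY - y(0), with y(0) = -4, y'(0) = 3, the left side becomes (s^2 + s - 3)Y - (-4*s - 1).
The right side is L{10} = 10/s.
So (s^2 + s - 3)Y = 10/s + (-4*s - 1).
Isolate Y and clear denominators.

Y(s) = (-4*s^2 - s + 10)/(s^3 + s^2 - 3*s)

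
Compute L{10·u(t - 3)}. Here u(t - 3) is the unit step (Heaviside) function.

By the second shifting theorem, L{u(t - c)·g(t - c)} = e^(-cs)·G(s) with c = 3 and G(s) = L{g(t)}.
L{10} = 10/s.

10*exp(-3*s)/s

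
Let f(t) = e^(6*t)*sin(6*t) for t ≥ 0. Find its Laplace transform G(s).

G(s) = 6/((s - 6)^2 + 36)

L{sin(6t)} = 6/(s^2 + 36).
By the first shifting theorem, multiplying by e^(6t) replaces s with s - 6.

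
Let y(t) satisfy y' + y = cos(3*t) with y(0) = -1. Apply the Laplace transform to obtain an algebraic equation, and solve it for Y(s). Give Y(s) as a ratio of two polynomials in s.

Take the Laplace transform of both sides.
The derivative rules (L{y'} = sY - y(0) = sY - (-1)) turn the left side into (s + 1)Y - (-1).
The right side is L{cos(3*t)} = s/(s^2 + 9).
So (s + 1)Y = s/(s^2 + 9) + (-1).
Isolate Y and clear denominators.

Y(s) = (-s^2 + s - 9)/(s^3 + s^2 + 9*s + 9)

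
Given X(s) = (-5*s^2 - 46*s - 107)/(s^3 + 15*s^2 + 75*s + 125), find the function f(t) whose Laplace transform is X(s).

Factor the denominator: s^3 + 15*s^2 + 75*s + 125 = (s + 5)^3.
Partial fraction decomposition gives [-5/(s + 5)] + [4/(s + 5)^2] + [-2/(s + 5)^3].
Invert each term: -5/(s + 5) ↔ -5e^(-5t); 4/(s + 5)^2 ↔ 4t·e^(-5t); -2/(s + 5)^3 ↔ (-1)t^2·e^(-5t).

f(t) = -t^2*exp(-5*t) + 4*t*exp(-5*t) - 5*exp(-5*t)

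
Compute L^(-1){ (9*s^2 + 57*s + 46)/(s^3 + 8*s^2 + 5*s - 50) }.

Factor the denominator: s^3 + 8*s^2 + 5*s - 50 = (s - 2)*(s + 5)^2.
Partial fraction decomposition gives [5/(s + 5)] + [2/(s + 5)^2] + [4/(s - 2)].
Invert each term: 5/(s + 5) ↔ 5e^(-5t); 2/(s + 5)^2 ↔ 2t·e^(-5t); 4/(s - 2) ↔ 4e^(2t).

2*t*exp(-5*t) + 4*exp(2*t) + 5*exp(-5*t)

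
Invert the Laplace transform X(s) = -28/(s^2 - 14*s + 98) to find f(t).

f(t) = -4*exp(7*t)*sin(7*t)

Rewrite the denominator: s^2 - 14*s + 98 = (s - 7)^2 + 49.
The form in (s - 7) signals a first-shifting-theorem factor e^(7t).
Since L{sin(7t)} = 7/(s^2 + 49), the inverse is e^(7*t)*sin(7*t), scaled by -4.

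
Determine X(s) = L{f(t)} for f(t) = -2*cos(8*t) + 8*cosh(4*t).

By linearity of the Laplace transform, transform each term separately.
(8)·[L{cosh(4t)} = s/(s^2 - 16)]; (-2)·[L{cos(8t)} = s/(s^2 + 64)].

X(s) = -2*s/(s^2 + 64) + 8*s/(s^2 - 16)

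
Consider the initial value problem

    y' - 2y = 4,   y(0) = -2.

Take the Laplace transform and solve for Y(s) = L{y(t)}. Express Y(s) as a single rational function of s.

Y(s) = -2/s

Take the Laplace transform of both sides.
Using L{y'} = sY - y(0) = sY - (-2), the left side becomes (s - 2)Y - (-2).
The right side is L{4} = 4/s.
So (s - 2)Y = 4/s + (-2).
Isolate Y and clear denominators.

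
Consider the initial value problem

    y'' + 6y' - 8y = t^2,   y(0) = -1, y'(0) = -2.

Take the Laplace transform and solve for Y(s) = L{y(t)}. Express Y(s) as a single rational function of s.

Y(s) = (-s^4 - 8*s^3 + 2)/(s^5 + 6*s^4 - 8*s^3)

Apply the Laplace transform to the equation.
Using L{y''} = s^2 Y - s·y(0) - y'(0) and L{y'} = sY - y(0), with y(0) = -1, y'(0) = -2, the left side becomes (s^2 + 6*s - 8)Y - (-s - 8).
The right side is L{t^2} = 2/s^3.
So (s^2 + 6*s - 8)Y = 2/s^3 + (-s - 8).
Solve for Y(s) and write it as one ratio of polynomials.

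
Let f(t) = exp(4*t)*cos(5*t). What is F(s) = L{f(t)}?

L{cos(5t)} = s/(s^2 + 25).
By the first shifting theorem, multiplying by e^(4t) replaces s with s - 4.

F(s) = (s - 4)/((s - 4)^2 + 25)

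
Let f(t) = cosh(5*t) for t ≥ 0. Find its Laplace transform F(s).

F(s) = s/(s^2 - 25)

L{cosh(5t)} = s/(s^2 - 25).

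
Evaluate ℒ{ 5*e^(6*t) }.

L{5} = 5/s.
By the first shifting theorem, multiplying by e^(6t) replaces s with s - 6.

5/(s - 6)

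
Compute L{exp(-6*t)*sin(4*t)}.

L{sin(4t)} = 4/(s^2 + 16).
By the first shifting theorem, multiplying by e^(-6t) replaces s with s + 6.

4/((s + 6)^2 + 16)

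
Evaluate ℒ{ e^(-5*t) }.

L{1} = 1/s.
By the first shifting theorem, multiplying by e^(-5t) replaces s with s + 5.

1/(s + 5)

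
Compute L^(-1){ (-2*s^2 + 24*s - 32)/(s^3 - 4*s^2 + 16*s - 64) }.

Factor the denominator: s^3 - 4*s^2 + 16*s - 64 = (s - 4)*(s^2 + 16).
Partial fraction decomposition gives [1/(s - 4)] + [-3*s/(s^2 + 16)] + [12/(s^2 + 16)].
Invert each term: 1/(s - 4) ↔ e^(4t); -3·s/(s^2 + 16) ↔ -3cos(4t); 3·4/(s^2 + 16) ↔ 3sin(4t).

exp(4*t) + 3*sin(4*t) - 3*cos(4*t)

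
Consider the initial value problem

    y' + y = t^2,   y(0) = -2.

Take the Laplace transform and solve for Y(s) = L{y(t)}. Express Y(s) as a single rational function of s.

Y(s) = (-2*s^3 + 2)/(s^4 + s^3)

Apply the Laplace transform to the equation.
The derivative rules (L{y'} = sY - y(0) = sY - (-2)) turn the left side into (s + 1)Y - (-2).
The right side is L{t^2} = 2/s^3.
So (s + 1)Y = 2/s^3 + (-2).
Solve for Y(s) and write it as one ratio of polynomials.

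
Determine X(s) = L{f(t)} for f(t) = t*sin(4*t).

L{sin(4t)} = 4/(s^2 + 16).
Then apply L{t·g(t)} = -d/ds[G(s)] with G(s) = 4/(s^2 + 16):
differentiating 1 time and applying the sign gives 8*s/(s^2 + 16)^2.

X(s) = 8*s/(s^2 + 16)^2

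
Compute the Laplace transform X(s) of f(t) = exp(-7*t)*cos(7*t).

X(s) = (s + 7)/((s + 7)^2 + 49)

L{cos(7t)} = s/(s^2 + 49).
By the first shifting theorem, multiplying by e^(-7t) replaces s with s + 7.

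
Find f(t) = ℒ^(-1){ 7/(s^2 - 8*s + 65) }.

Rewrite the denominator: s^2 - 8*s + 65 = (s - 4)^2 + 49.
The form in (s - 4) signals a first-shifting-theorem factor e^(4t).
Since L{sin(7t)} = 7/(s^2 + 49), the inverse is e^(4*t)*sin(7*t).

f(t) = exp(4*t)*sin(7*t)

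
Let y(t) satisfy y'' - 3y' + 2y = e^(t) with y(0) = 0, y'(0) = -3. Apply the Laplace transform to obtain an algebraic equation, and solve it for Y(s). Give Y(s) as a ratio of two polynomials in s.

Y(s) = (-3*s + 4)/(s^3 - 4*s^2 + 5*s - 2)

Transform both sides with L{·}.
The derivative rules (L{y''} = s^2 Y - s·y(0) - y'(0) and L{y'} = sY - y(0), with y(0) = 0, y'(0) = -3) turn the left side into (s^2 - 3*s + 2)Y - (-3).
The right side is L{e^(t)} = 1/(s - 1).
So (s^2 - 3*s + 2)Y = 1/(s - 1) + (-3).
Divide through and combine into a single rational function.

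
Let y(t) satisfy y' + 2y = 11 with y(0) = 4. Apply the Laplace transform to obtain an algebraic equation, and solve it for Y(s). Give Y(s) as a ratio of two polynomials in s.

Laplace-transform each side.
With L{y'} = sY - y(0) = sY - 4: the LHS transforms to (s + 2)Y - (4).
The right side is L{11} = 11/s.
So (s + 2)Y = 11/s + (4).
Divide through and combine into a single rational function.

Y(s) = (4*s + 11)/(s^2 + 2*s)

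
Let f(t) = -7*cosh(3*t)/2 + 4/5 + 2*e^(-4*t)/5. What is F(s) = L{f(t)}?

By linearity of the Laplace transform, transform each term separately.
L{4/5} = (4/5)/s; (2/5)·[L{e^(-4t)} = 1/(s + 4)]; (-7/2)·[L{cosh(3t)} = s/(s^2 - 9)].

F(s) = -7*s/(2*(s^2 - 9)) + 2/(5*(s + 4)) + 4/(5*s)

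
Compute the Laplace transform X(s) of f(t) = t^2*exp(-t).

X(s) = 2/(s + 1)^3

L{e^(-t)} = 1/(s + 1).
Then apply L{t^2·g(t)} = (-1)^2 d^2/ds^2[G(s)] with G(s) = 1/(s + 1):
differentiating 2 times and applying the sign gives 2/(s + 1)^3.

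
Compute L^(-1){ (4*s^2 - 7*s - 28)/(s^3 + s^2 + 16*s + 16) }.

Factor the denominator: s^3 + s^2 + 16*s + 16 = (s + 1)*(s^2 + 16).
Partial fraction decomposition gives [-1/(s + 1)] + [5*s/(s^2 + 16)] + [-12/(s^2 + 16)].
Invert each term: -1/(s + 1) ↔ -e^(-t); 5·s/(s^2 + 16) ↔ 5cos(4t); -3·4/(s^2 + 16) ↔ -3sin(4t).

-3*sin(4*t) + 5*cos(4*t) - exp(-t)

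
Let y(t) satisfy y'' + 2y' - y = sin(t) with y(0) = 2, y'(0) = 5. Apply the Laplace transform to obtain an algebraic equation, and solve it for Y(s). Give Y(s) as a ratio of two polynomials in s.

Y(s) = (2*s^3 + 9*s^2 + 2*s + 10)/(s^4 + 2*s^3 + 2*s - 1)

Take the Laplace transform of both sides.
Using L{y''} = s^2 Y - s·y(0) - y'(0) and L{y'} = sY - y(0), with y(0) = 2, y'(0) = 5, the left side becomes (s^2 + 2*s - 1)Y - (2*s + 9).
The right side is L{sin(t)} = 1/(s^2 + 1).
So (s^2 + 2*s - 1)Y = 1/(s^2 + 1) + (2*s + 9).
Isolate Y and clear denominators.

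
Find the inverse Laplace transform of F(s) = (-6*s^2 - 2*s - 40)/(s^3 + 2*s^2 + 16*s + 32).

sin(4*t) - 3*cos(4*t) - 3*exp(-2*t)

Factor the denominator: s^3 + 2*s^2 + 16*s + 32 = (s + 2)*(s^2 + 16).
Partial fraction decomposition gives [-3/(s + 2)] + [-3*s/(s^2 + 16)] + [4/(s^2 + 16)].
Invert each term: -3/(s + 2) ↔ -3e^(-2t); -3·s/(s^2 + 16) ↔ -3cos(4t); 1·4/(s^2 + 16) ↔ sin(4t).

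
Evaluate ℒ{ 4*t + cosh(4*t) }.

s/(s^2 - 16) + 4/s^2

The transform is linear, so treat each term independently.
(4)·[L{t} = 1!/s^2 = 1/s^2]; L{cosh(4t)} = s/(s^2 - 16).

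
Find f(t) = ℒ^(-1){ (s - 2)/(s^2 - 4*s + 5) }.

f(t) = exp(2*t)*cos(t)

Rewrite the denominator: s^2 - 4*s + 5 = (s - 2)^2 + 1.
The form in (s - 2) signals a first-shifting-theorem factor e^(2t).
Since L{cos(t)} = s/(s^2 + 1), the inverse is exp(2*t)*cos(t).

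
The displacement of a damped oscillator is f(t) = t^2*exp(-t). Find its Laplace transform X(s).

L{e^(-t)} = 1/(s + 1).
Then apply L{t^2·g(t)} = (-1)^2 d^2/ds^2[G(s)] with G(s) = 1/(s + 1):
differentiating 2 times and applying the sign gives 2/(s + 1)^3.

X(s) = 2/(s + 1)^3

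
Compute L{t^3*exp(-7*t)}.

6/(s + 7)^4

L{t^3} = 3!/s^4 = 6/s^4.
By the first shifting theorem, multiplying by e^(-7t) replaces s with s + 7.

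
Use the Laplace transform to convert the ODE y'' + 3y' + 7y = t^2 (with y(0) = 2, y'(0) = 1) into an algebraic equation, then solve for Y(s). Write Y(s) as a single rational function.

Y(s) = (2*s^4 + 7*s^3 + 2)/(s^5 + 3*s^4 + 7*s^3)

Apply the Laplace transform to the equation.
With L{y''} = s^2 Y - s·y(0) - y'(0) and L{y'} = sY - y(0), with y(0) = 2, y'(0) = 1: the LHS transforms to (s^2 + 3*s + 7)Y - (2*s + 7).
The right side is L{t^2} = 2/s^3.
So (s^2 + 3*s + 7)Y = 2/s^3 + (2*s + 7).
Divide through and combine into a single rational function.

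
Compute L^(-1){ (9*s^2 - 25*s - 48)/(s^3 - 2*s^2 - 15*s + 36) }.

Factor the denominator: s^3 - 2*s^2 - 15*s + 36 = (s - 3)^2*(s + 4).
Partial fraction decomposition gives [5/(s - 3)] + [-6/(s - 3)^2] + [4/(s + 4)].
Invert each term: 5/(s - 3) ↔ 5e^(3t); -6/(s - 3)^2 ↔ -6t·e^(3t); 4/(s + 4) ↔ 4e^(-4t).

-6*t*exp(3*t) + 5*exp(3*t) + 4*exp(-4*t)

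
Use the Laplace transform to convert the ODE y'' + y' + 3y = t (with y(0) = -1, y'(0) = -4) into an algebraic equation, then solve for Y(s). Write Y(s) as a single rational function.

Y(s) = (-s^3 - 5*s^2 + 1)/(s^4 + s^3 + 3*s^2)

Laplace-transform each side.
Using L{y''} = s^2 Y - s·y(0) - y'(0) and L{y'} = sY - y(0), with y(0) = -1, y'(0) = -4, the left side becomes (s^2 + s + 3)Y - (-s - 5).
The right side is L{t} = s^(-2).
So (s^2 + s + 3)Y = s^(-2) + (-s - 5).
Solve for Y(s) and write it as one ratio of polynomials.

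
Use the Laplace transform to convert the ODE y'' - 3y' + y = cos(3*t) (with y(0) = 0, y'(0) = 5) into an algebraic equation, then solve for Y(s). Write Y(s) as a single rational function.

Apply the Laplace transform to the equation.
With L{y''} = s^2 Y - s·y(0) - y'(0) and L{y'} = sY - y(0), with y(0) = 0, y'(0) = 5: the LHS transforms to (s^2 - 3*s + 1)Y - (5).
The right side is L{cos(3*t)} = s/(s^2 + 9).
So (s^2 - 3*s + 1)Y = s/(s^2 + 9) + (5).
Solve for Y(s) and write it as one ratio of polynomials.

Y(s) = (5*s^2 + s + 45)/(s^4 - 3*s^3 + 10*s^2 - 27*s + 9)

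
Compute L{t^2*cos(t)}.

L{cos(t)} = s/(s^2 + 1).
Then apply L{t^2·g(t)} = (-1)^2 d^2/ds^2[H(s)] with H(s) = s/(s^2 + 1):
differentiating 2 times and applying the sign gives 2*s*(s^2 - 3)/(s^2 + 1)^3.

2*s*(s^2 - 3)/(s^2 + 1)^3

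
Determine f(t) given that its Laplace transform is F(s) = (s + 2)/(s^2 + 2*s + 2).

Complete the square in the denominator: s^2 + 2*s + 2 = (s + 1)^2 + 1^2.
Split the numerator to match: s + 2 = 1·(s + 1) + 1·1.
Invert each term: 1·(s + 1)/((s + 1)^2 + 1) ↔ e^(-t)cos(t); 1·1/((s + 1)^2 + 1) ↔ e^(-t)sin(t).

f(t) = exp(-t)*sin(t) + exp(-t)*cos(t)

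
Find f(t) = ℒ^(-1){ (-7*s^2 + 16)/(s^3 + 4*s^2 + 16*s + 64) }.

f(t) = 4*sin(4*t) - 4*cos(4*t) - 3*exp(-4*t)

Factor the denominator: s^3 + 4*s^2 + 16*s + 64 = (s + 4)*(s^2 + 16).
Partial fraction decomposition gives [-3/(s + 4)] + [-4*s/(s^2 + 16)] + [16/(s^2 + 16)].
Invert each term: -3/(s + 4) ↔ -3e^(-4t); -4·s/(s^2 + 16) ↔ -4cos(4t); 4·4/(s^2 + 16) ↔ 4sin(4t).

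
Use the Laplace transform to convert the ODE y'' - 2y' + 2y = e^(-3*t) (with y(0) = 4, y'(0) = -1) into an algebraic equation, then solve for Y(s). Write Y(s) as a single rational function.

Apply the Laplace transform to the equation.
Using L{y''} = s^2 Y - s·y(0) - y'(0) and L{y'} = sY - y(0), with y(0) = 4, y'(0) = -1, the left side becomes (s^2 - 2*s + 2)Y - (4*s - 9).
The right side is L{e^(-3*t)} = 1/(s + 3).
So (s^2 - 2*s + 2)Y = 1/(s + 3) + (4*s - 9).
Isolate Y and clear denominators.

Y(s) = (4*s^2 + 3*s - 26)/(s^3 + s^2 - 4*s + 6)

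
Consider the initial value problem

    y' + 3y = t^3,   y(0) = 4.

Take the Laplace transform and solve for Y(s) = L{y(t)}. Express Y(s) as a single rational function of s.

Take the Laplace transform of both sides.
Using L{y'} = sY - y(0) = sY - 4, the left side becomes (s + 3)Y - (4).
The right side is L{t^3} = 6/s^4.
So (s + 3)Y = 6/s^4 + (4).
Solve for Y(s) and write it as one ratio of polynomials.

Y(s) = (4*s^4 + 6)/(s^5 + 3*s^4)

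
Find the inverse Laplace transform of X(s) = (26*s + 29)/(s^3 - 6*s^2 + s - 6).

5*exp(6*t) - 4*sin(t) - 5*cos(t)

Factor the denominator: s^3 - 6*s^2 + s - 6 = (s - 6)*(s^2 + 1).
Partial fraction decomposition gives [5/(s - 6)] + [-5*s/(s^2 + 1)] + [-4/(s^2 + 1)].
Invert each term: 5/(s - 6) ↔ 5e^(6t); -5·s/(s^2 + 1) ↔ -5cos(t); -4·1/(s^2 + 1) ↔ -4sin(t).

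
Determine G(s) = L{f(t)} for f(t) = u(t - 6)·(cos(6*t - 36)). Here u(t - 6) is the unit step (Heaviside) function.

By the second shifting theorem, L{u(t - c)·g(t - c)} = e^(-cs)·H(s) with c = 6 and H(s) = L{g(t)}.
L{cos(6t)} = s/(s^2 + 36).

G(s) = s*exp(-6*s)/(s^2 + 36)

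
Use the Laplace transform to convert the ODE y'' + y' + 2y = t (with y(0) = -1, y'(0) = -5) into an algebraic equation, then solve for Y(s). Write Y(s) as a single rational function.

Take the Laplace transform of both sides.
Using L{y''} = s^2 Y - s·y(0) - y'(0) and L{y'} = sY - y(0), with y(0) = -1, y'(0) = -5, the left side becomes (s^2 + s + 2)Y - (-s - 6).
The right side is L{t} = s^(-2).
So (s^2 + s + 2)Y = s^(-2) + (-s - 6).
Divide through and combine into a single rational function.

Y(s) = (-s^3 - 6*s^2 + 1)/(s^4 + s^3 + 2*s^2)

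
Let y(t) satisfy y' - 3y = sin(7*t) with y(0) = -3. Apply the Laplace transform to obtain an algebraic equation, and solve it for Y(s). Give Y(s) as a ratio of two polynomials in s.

Y(s) = (-3*s^2 - 140)/(s^3 - 3*s^2 + 49*s - 147)

Laplace-transform each side.
With L{y'} = sY - y(0) = sY - (-3): the LHS transforms to (s - 3)Y - (-3).
The right side is L{sin(7*t)} = 7/(s^2 + 49).
So (s - 3)Y = 7/(s^2 + 49) + (-3).
Isolate Y and clear denominators.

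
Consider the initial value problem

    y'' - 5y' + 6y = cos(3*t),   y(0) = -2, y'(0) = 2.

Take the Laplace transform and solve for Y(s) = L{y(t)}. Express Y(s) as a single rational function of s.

Y(s) = (-2*s^3 + 12*s^2 - 17*s + 108)/(s^4 - 5*s^3 + 15*s^2 - 45*s + 54)

Laplace-transform each side.
Using L{y''} = s^2 Y - s·y(0) - y'(0) and L{y'} = sY - y(0), with y(0) = -2, y'(0) = 2, the left side becomes (s^2 - 5*s + 6)Y - (-2*s + 12).
The right side is L{cos(3*t)} = s/(s^2 + 9).
So (s^2 - 5*s + 6)Y = s/(s^2 + 9) + (-2*s + 12).
Solve for Y(s) and write it as one ratio of polynomials.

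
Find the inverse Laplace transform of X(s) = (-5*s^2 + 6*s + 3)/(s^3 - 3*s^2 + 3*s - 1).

2*t^2*exp(t) - 4*t*exp(t) - 5*exp(t)

Factor the denominator: s^3 - 3*s^2 + 3*s - 1 = (s - 1)^3.
Partial fraction decomposition gives [-5/(s - 1)] + [-4/(s - 1)^2] + [4/(s - 1)^3].
Invert each term: -5/(s - 1) ↔ -5e^(t); -4/(s - 1)^2 ↔ -4t·e^(t); 4/(s - 1)^3 ↔ (2)t^2·e^(t).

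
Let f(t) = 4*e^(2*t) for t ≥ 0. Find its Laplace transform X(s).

X(s) = 4/(s - 2)

L{4} = 4/s.
By the first shifting theorem, multiplying by e^(2t) replaces s with s - 2.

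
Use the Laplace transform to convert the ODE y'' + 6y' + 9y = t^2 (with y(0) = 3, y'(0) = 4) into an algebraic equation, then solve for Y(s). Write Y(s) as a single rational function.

Y(s) = (3*s^4 + 22*s^3 + 2)/(s^5 + 6*s^4 + 9*s^3)

Laplace-transform each side.
Using L{y''} = s^2 Y - s·y(0) - y'(0) and L{y'} = sY - y(0), with y(0) = 3, y'(0) = 4, the left side becomes (s^2 + 6*s + 9)Y - (3*s + 22).
The right side is L{t^2} = 2/s^3.
So (s^2 + 6*s + 9)Y = 2/s^3 + (3*s + 22).
Solve for Y(s) and write it as one ratio of polynomials.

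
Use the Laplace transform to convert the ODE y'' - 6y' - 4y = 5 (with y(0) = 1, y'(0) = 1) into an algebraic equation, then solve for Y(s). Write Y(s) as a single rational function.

Y(s) = (s^2 - 5*s + 5)/(s^3 - 6*s^2 - 4*s)

Laplace-transform each side.
With L{y''} = s^2 Y - s·y(0) - y'(0) and L{y'} = sY - y(0), with y(0) = 1, y'(0) = 1: the LHS transforms to (s^2 - 6*s - 4)Y - (s - 5).
The right side is L{5} = 5/s.
So (s^2 - 6*s - 4)Y = 5/s + (s - 5).
Divide through and combine into a single rational function.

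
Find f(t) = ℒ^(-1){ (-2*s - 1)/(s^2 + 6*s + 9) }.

f(t) = 5*t*exp(-3*t) - 2*exp(-3*t)

Factor the denominator: s^2 + 6*s + 9 = (s + 3)^2.
Partial fraction decomposition gives [-2/(s + 3)] + [5/(s + 3)^2].
Invert each term: -2/(s + 3) ↔ -2e^(-3t); 5/(s + 3)^2 ↔ 5t·e^(-3t).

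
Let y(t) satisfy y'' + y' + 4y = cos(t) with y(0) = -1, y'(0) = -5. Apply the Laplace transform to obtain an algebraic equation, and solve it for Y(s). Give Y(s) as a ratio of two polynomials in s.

Apply the Laplace transform to the equation.
With L{y''} = s^2 Y - s·y(0) - y'(0) and L{y'} = sY - y(0), with y(0) = -1, y'(0) = -5: the LHS transforms to (s^2 + s + 4)Y - (-s - 6).
The right side is L{cos(t)} = s/(s^2 + 1).
So (s^2 + s + 4)Y = s/(s^2 + 1) + (-s - 6).
Solve for Y(s) and write it as one ratio of polynomials.

Y(s) = (-s^3 - 6*s^2 - 6)/(s^4 + s^3 + 5*s^2 + s + 4)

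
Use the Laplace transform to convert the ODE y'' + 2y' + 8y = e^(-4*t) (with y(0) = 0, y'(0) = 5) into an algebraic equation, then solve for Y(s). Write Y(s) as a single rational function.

Transform both sides with L{·}.
The derivative rules (L{y''} = s^2 Y - s·y(0) - y'(0) and L{y'} = sY - y(0), with y(0) = 0, y'(0) = 5) turn the left side into (s^2 + 2*s + 8)Y - (5).
The right side is L{e^(-4*t)} = 1/(s + 4).
So (s^2 + 2*s + 8)Y = 1/(s + 4) + (5).
Divide through and combine into a single rational function.

Y(s) = (5*s + 21)/(s^3 + 6*s^2 + 16*s + 32)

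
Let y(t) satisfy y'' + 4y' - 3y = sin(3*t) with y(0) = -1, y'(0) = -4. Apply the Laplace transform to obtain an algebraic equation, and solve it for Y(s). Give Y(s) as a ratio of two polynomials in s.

Transform both sides with L{·}.
With L{y''} = s^2 Y - s·y(0) - y'(0) and L{y'} = sY - y(0), with y(0) = -1, y'(0) = -4: the LHS transforms to (s^2 + 4*s - 3)Y - (-s - 8).
The right side is L{sin(3*t)} = 3/(s^2 + 9).
So (s^2 + 4*s - 3)Y = 3/(s^2 + 9) + (-s - 8).
Solve for Y(s) and write it as one ratio of polynomials.

Y(s) = (-s^3 - 8*s^2 - 9*s - 69)/(s^4 + 4*s^3 + 6*s^2 + 36*s - 27)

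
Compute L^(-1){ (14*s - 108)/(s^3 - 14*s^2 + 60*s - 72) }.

-6*t*exp(6*t) + 5*exp(6*t) - 5*exp(2*t)

Factor the denominator: s^3 - 14*s^2 + 60*s - 72 = (s - 6)^2*(s - 2).
Partial fraction decomposition gives [5/(s - 6)] + [-6/(s - 6)^2] + [-5/(s - 2)].
Invert each term: 5/(s - 6) ↔ 5e^(6t); -6/(s - 6)^2 ↔ -6t·e^(6t); -5/(s - 2) ↔ -5e^(2t).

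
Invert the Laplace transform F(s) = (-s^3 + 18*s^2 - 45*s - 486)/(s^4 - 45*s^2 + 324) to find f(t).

Factor the denominator: s^4 - 45*s^2 + 324 = (s - 6)*(s - 3)*(s + 3)*(s + 6).
Partial fraction decomposition gives [-1/(s - 6)] + [-2/(s + 6)] + [-1/(s + 3)] + [3/(s - 3)].
Invert each term: -1/(s - 6) ↔ -e^(6t); -2/(s + 6) ↔ -2e^(-6t); -1/(s + 3) ↔ -e^(-3t); 3/(s - 3) ↔ 3e^(3t).

f(t) = -exp(6*t) + 3*exp(3*t) - exp(-3*t) - 2*exp(-6*t)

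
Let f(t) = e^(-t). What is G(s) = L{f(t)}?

L{1} = 1/s.
By the first shifting theorem, multiplying by e^(-t) replaces s with s + 1.

G(s) = 1/(s + 1)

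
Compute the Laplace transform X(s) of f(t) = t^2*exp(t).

L{e^(t)} = 1/(s - 1).
Then apply L{t^2·g(t)} = (-1)^2 d^2/ds^2[G(s)] with G(s) = 1/(s - 1):
differentiating 2 times and applying the sign gives 2/(s - 1)^3.

X(s) = 2/(s - 1)^3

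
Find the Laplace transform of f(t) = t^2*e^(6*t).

2/(s - 6)^3

L{e^(6t)} = 1/(s - 6).
Then apply L{t^2·g(t)} = (-1)^2 d^2/ds^2[G(s)] with G(s) = 1/(s - 6):
differentiating 2 times and applying the sign gives 2/(s - 6)^3.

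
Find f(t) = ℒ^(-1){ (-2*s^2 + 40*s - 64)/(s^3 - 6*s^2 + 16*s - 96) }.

f(t) = 2*exp(6*t) + 4*sin(4*t) - 4*cos(4*t)

Factor the denominator: s^3 - 6*s^2 + 16*s - 96 = (s - 6)*(s^2 + 16).
Partial fraction decomposition gives [2/(s - 6)] + [-4*s/(s^2 + 16)] + [16/(s^2 + 16)].
Invert each term: 2/(s - 6) ↔ 2e^(6t); -4·s/(s^2 + 16) ↔ -4cos(4t); 4·4/(s^2 + 16) ↔ 4sin(4t).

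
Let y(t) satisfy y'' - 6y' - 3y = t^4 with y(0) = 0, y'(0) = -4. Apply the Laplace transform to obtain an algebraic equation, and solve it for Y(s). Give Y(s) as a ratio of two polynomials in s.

Laplace-transform each side.
The derivative rules (L{y''} = s^2 Y - s·y(0) - y'(0) and L{y'} = sY - y(0), with y(0) = 0, y'(0) = -4) turn the left side into (s^2 - 6*s - 3)Y - (-4).
The right side is L{t^4} = 24/s^5.
So (s^2 - 6*s - 3)Y = 24/s^5 + (-4).
Divide through and combine into a single rational function.

Y(s) = (-4*s^5 + 24)/(s^7 - 6*s^6 - 3*s^5)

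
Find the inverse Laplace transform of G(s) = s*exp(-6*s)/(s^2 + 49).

The factor e^(-6s) signals a time shift by c = 6 (second shifting theorem).
L{cos(7t)} = s/(s^2 + 49), so L^-1{s/(s^2 + 49)} = cos(7*t).
Hence the inverse is u(t - 6) times that function evaluated at t - 6.

Heaviside(t - 6)*(cos(7*t - 42))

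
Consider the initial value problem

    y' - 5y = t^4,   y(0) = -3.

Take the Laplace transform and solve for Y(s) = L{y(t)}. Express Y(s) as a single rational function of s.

Y(s) = (-3*s^5 + 24)/(s^6 - 5*s^5)

Transform both sides with L{·}.
With L{y'} = sY - y(0) = sY - (-3): the LHS transforms to (s - 5)Y - (-3).
The right side is L{t^4} = 24/s^5.
So (s - 5)Y = 24/s^5 + (-3).
Solve for Y(s) and write it as one ratio of polynomials.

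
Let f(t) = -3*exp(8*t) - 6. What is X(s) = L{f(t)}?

Apply the Laplace transform termwise.
L{-6} = -6/s; (-3)·[L{e^(8t)} = 1/(s - 8)].

X(s) = -3/(s - 8) - 6/s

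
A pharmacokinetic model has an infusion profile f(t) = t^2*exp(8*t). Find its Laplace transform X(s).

L{e^(8t)} = 1/(s - 8).
Then apply L{t^2·g(t)} = (-1)^2 d^2/ds^2[G(s)] with G(s) = 1/(s - 8):
differentiating 2 times and applying the sign gives 2/(s - 8)^3.

X(s) = 2/(s - 8)^3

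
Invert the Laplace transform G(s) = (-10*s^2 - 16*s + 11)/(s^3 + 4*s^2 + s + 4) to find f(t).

Factor the denominator: s^3 + 4*s^2 + s + 4 = (s + 4)*(s^2 + 1).
Partial fraction decomposition gives [-5/(s + 4)] + [-5*s/(s^2 + 1)] + [4/(s^2 + 1)].
Invert each term: -5/(s + 4) ↔ -5e^(-4t); -5·s/(s^2 + 1) ↔ -5cos(t); 4·1/(s^2 + 1) ↔ 4sin(t).

f(t) = 4*sin(t) - 5*cos(t) - 5*exp(-4*t)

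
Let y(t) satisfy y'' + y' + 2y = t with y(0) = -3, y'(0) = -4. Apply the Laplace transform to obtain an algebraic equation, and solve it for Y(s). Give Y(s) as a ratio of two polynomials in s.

Y(s) = (-3*s^3 - 7*s^2 + 1)/(s^4 + s^3 + 2*s^2)

Apply the Laplace transform to the equation.
With L{y''} = s^2 Y - s·y(0) - y'(0) and L{y'} = sY - y(0), with y(0) = -3, y'(0) = -4: the LHS transforms to (s^2 + s + 2)Y - (-3*s - 7).
The right side is L{t} = s^(-2).
So (s^2 + s + 2)Y = s^(-2) + (-3*s - 7).
Divide through and combine into a single rational function.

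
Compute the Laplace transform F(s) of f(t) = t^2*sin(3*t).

L{sin(3t)} = 3/(s^2 + 9).
Then apply L{t^2·g(t)} = (-1)^2 d^2/ds^2[G(s)] with G(s) = 3/(s^2 + 9):
differentiating 2 times and applying the sign gives 18*(s^2 - 3)/(s^2 + 9)^3.

F(s) = 18*(s^2 - 3)/(s^2 + 9)^3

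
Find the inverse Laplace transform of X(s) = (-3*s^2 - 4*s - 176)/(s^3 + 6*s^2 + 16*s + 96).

-4*sin(4*t) + 2*cos(4*t) - 5*exp(-6*t)

Factor the denominator: s^3 + 6*s^2 + 16*s + 96 = (s + 6)*(s^2 + 16).
Partial fraction decomposition gives [-5/(s + 6)] + [2*s/(s^2 + 16)] + [-16/(s^2 + 16)].
Invert each term: -5/(s + 6) ↔ -5e^(-6t); 2·s/(s^2 + 16) ↔ 2cos(4t); -4·4/(s^2 + 16) ↔ -4sin(4t).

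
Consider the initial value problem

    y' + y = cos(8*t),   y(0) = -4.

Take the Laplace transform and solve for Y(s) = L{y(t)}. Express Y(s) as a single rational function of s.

Y(s) = (-4*s^2 + s - 256)/(s^3 + s^2 + 64*s + 64)

Laplace-transform each side.
With L{y'} = sY - y(0) = sY - (-4): the LHS transforms to (s + 1)Y - (-4).
The right side is L{cos(8*t)} = s/(s^2 + 64).
So (s + 1)Y = s/(s^2 + 64) + (-4).
Divide through and combine into a single rational function.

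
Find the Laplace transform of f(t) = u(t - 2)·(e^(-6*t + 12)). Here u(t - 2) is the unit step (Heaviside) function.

exp(-2*s)/(s + 6)

By the second shifting theorem, L{u(t - c)·g(t - c)} = e^(-cs)·G(s) with c = 2 and G(s) = L{g(t)}.
L{e^(-6t)} = 1/(s + 6).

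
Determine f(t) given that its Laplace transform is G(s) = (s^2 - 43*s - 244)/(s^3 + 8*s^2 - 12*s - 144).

f(t) = -5*t*exp(-6*t) - 4*exp(4*t) + 5*exp(-6*t)

Factor the denominator: s^3 + 8*s^2 - 12*s - 144 = (s - 4)*(s + 6)^2.
Partial fraction decomposition gives [5/(s + 6)] + [-5/(s + 6)^2] + [-4/(s - 4)].
Invert each term: 5/(s + 6) ↔ 5e^(-6t); -5/(s + 6)^2 ↔ -5t·e^(-6t); -4/(s - 4) ↔ -4e^(4t).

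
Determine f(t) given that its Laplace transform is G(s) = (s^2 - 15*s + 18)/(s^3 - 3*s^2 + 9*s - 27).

Factor the denominator: s^3 - 3*s^2 + 9*s - 27 = (s - 3)*(s^2 + 9).
Partial fraction decomposition gives [-1/(s - 3)] + [2*s/(s^2 + 9)] + [-9/(s^2 + 9)].
Invert each term: -1/(s - 3) ↔ -e^(3t); 2·s/(s^2 + 9) ↔ 2cos(3t); -3·3/(s^2 + 9) ↔ -3sin(3t).

f(t) = -exp(3*t) - 3*sin(3*t) + 2*cos(3*t)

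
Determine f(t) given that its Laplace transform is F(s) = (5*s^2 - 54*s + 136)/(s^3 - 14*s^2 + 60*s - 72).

f(t) = -2*t*exp(6*t) + 2*exp(6*t) + 3*exp(2*t)

Factor the denominator: s^3 - 14*s^2 + 60*s - 72 = (s - 6)^2*(s - 2).
Partial fraction decomposition gives [2/(s - 6)] + [-2/(s - 6)^2] + [3/(s - 2)].
Invert each term: 2/(s - 6) ↔ 2e^(6t); -2/(s - 6)^2 ↔ -2t·e^(6t); 3/(s - 2) ↔ 3e^(2t).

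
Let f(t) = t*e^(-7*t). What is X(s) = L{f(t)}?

L{e^(-7t)} = 1/(s + 7).
Then apply L{t·g(t)} = -d/ds[G(s)] with G(s) = 1/(s + 7):
differentiating 1 time and applying the sign gives (s + 7)^(-2).

X(s) = (s + 7)^(-2)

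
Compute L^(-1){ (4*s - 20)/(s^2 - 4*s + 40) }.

Complete the square in the denominator: s^2 - 4*s + 40 = (s - 2)^2 + 6^2.
Split the numerator to match: 4*s - 20 = 4·(s - 2) - 2·6.
Invert each term: 4·(s - 2)/((s - 2)^2 + 36) ↔ 4e^(2t)cos(6t); -2·6/((s - 2)^2 + 36) ↔ -2e^(2t)sin(6t).

-2*exp(2*t)*sin(6*t) + 4*exp(2*t)*cos(6*t)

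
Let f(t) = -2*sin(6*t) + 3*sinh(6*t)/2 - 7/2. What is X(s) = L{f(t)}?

The transform is linear, so treat each term independently.
(-2)·[L{sin(6t)} = 6/(s^2 + 36)]; L{-7/2} = (-7/2)/s; (3/2)·[L{sinh(6t)} = 6/(s^2 - 36)].

X(s) = -12/(s^2 + 36) + 9/(s^2 - 36) - 7/(2*s)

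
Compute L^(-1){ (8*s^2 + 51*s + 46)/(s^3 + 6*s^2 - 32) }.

5*t*exp(-4*t) + 5*exp(2*t) + 3*exp(-4*t)

Factor the denominator: s^3 + 6*s^2 - 32 = (s - 2)*(s + 4)^2.
Partial fraction decomposition gives [3/(s + 4)] + [5/(s + 4)^2] + [5/(s - 2)].
Invert each term: 3/(s + 4) ↔ 3e^(-4t); 5/(s + 4)^2 ↔ 5t·e^(-4t); 5/(s - 2) ↔ 5e^(2t).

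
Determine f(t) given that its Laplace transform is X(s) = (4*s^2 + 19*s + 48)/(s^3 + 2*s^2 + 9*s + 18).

f(t) = 5*sin(3*t) + 2*cos(3*t) + 2*exp(-2*t)

Factor the denominator: s^3 + 2*s^2 + 9*s + 18 = (s + 2)*(s^2 + 9).
Partial fraction decomposition gives [2/(s + 2)] + [2*s/(s^2 + 9)] + [15/(s^2 + 9)].
Invert each term: 2/(s + 2) ↔ 2e^(-2t); 2·s/(s^2 + 9) ↔ 2cos(3t); 5·3/(s^2 + 9) ↔ 5sin(3t).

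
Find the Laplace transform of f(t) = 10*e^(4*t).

L{10} = 10/s.
By the first shifting theorem, multiplying by e^(4t) replaces s with s - 4.

10/(s - 4)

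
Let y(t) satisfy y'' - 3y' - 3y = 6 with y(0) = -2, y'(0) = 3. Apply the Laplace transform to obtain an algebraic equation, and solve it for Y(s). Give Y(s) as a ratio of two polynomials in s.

Y(s) = (-2*s^2 + 9*s + 6)/(s^3 - 3*s^2 - 3*s)

Transform both sides with L{·}.
With L{y''} = s^2 Y - s·y(0) - y'(0) and L{y'} = sY - y(0), with y(0) = -2, y'(0) = 3: the LHS transforms to (s^2 - 3*s - 3)Y - (-2*s + 9).
The right side is L{6} = 6/s.
So (s^2 - 3*s - 3)Y = 6/s + (-2*s + 9).
Divide through and combine into a single rational function.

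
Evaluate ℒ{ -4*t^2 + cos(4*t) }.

s/(s^2 + 16) - 8/s^3

Apply the Laplace transform termwise.
L{cos(4t)} = s/(s^2 + 16); (-4)·[L{t^2} = 2!/s^3 = 2/s^3].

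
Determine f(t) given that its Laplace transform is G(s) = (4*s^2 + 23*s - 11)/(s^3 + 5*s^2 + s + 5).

f(t) = -2*sin(t) + 5*cos(t) - exp(-5*t)

Factor the denominator: s^3 + 5*s^2 + s + 5 = (s + 5)*(s^2 + 1).
Partial fraction decomposition gives [-1/(s + 5)] + [5*s/(s^2 + 1)] + [-2/(s^2 + 1)].
Invert each term: -1/(s + 5) ↔ -e^(-5t); 5·s/(s^2 + 1) ↔ 5cos(t); -2·1/(s^2 + 1) ↔ -2sin(t).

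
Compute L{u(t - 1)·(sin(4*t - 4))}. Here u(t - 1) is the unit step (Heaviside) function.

By the second shifting theorem, L{u(t - c)·g(t - c)} = e^(-cs)·G(s) with c = 1 and G(s) = L{g(t)}.
L{sin(4t)} = 4/(s^2 + 16).

4*exp(-s)/(s^2 + 16)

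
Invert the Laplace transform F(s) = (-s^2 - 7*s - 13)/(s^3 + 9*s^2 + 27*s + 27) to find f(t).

f(t) = -t^2*exp(-3*t)/2 - t*exp(-3*t) - exp(-3*t)

Factor the denominator: s^3 + 9*s^2 + 27*s + 27 = (s + 3)^3.
Partial fraction decomposition gives [-1/(s + 3)] + [-1/(s + 3)^2] + [-1/(s + 3)^3].
Invert each term: -1/(s + 3) ↔ -e^(-3t); -1/(s + 3)^2 ↔ -t·e^(-3t); -1/(s + 3)^3 ↔ (-1/2)t^2·e^(-3t).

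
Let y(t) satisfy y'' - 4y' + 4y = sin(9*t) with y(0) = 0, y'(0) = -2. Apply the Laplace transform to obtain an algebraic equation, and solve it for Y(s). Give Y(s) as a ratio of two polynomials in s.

Apply the Laplace transform to the equation.
With L{y''} = s^2 Y - s·y(0) - y'(0) and L{y'} = sY - y(0), with y(0) = 0, y'(0) = -2: the LHS transforms to (s^2 - 4*s + 4)Y - (-2).
The right side is L{sin(9*t)} = 9/(s^2 + 81).
So (s^2 - 4*s + 4)Y = 9/(s^2 + 81) + (-2).
Isolate Y and clear denominators.

Y(s) = (-2*s^2 - 153)/(s^4 - 4*s^3 + 85*s^2 - 324*s + 324)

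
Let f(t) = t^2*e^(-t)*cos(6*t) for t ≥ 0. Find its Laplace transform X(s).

X(s) = 2*(s + 1)*(s^2 + 2*s - 107)/(s^2 + 2*s + 37)^3

L{cos(6t)} = s/(s^2 + 36).
Multiplying by e^(-t) shifts s → s + 1, so L{e^(-t)*cos(6*t)} = (s + 1)/((s + 1)^2 + 36).
Then apply L{t^2·g(t)} = (-1)^2 d^2/ds^2[G(s)] with G(s) = (s + 1)/((s + 1)^2 + 36):
differentiating 2 times and applying the sign gives 2*(s + 1)*(s^2 + 2*s - 107)/(s^2 + 2*s + 37)^3.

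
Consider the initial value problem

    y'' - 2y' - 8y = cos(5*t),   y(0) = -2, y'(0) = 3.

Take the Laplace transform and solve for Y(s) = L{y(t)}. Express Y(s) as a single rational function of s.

Y(s) = (-2*s^3 + 7*s^2 - 49*s + 175)/(s^4 - 2*s^3 + 17*s^2 - 50*s - 200)

Take the Laplace transform of both sides.
The derivative rules (L{y''} = s^2 Y - s·y(0) - y'(0) and L{y'} = sY - y(0), with y(0) = -2, y'(0) = 3) turn the left side into (s^2 - 2*s - 8)Y - (-2*s + 7).
The right side is L{cos(5*t)} = s/(s^2 + 25).
So (s^2 - 2*s - 8)Y = s/(s^2 + 25) + (-2*s + 7).
Solve for Y(s) and write it as one ratio of polynomials.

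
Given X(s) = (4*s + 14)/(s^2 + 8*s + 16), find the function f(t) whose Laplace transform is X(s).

f(t) = -2*t*exp(-4*t) + 4*exp(-4*t)

Factor the denominator: s^2 + 8*s + 16 = (s + 4)^2.
Partial fraction decomposition gives [4/(s + 4)] + [-2/(s + 4)^2].
Invert each term: 4/(s + 4) ↔ 4e^(-4t); -2/(s + 4)^2 ↔ -2t·e^(-4t).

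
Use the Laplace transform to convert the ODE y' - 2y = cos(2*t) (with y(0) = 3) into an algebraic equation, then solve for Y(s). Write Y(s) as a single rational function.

Take the Laplace transform of both sides.
Using L{y'} = sY - y(0) = sY - 3, the left side becomes (s - 2)Y - (3).
The right side is L{cos(2*t)} = s/(s^2 + 4).
So (s - 2)Y = s/(s^2 + 4) + (3).
Isolate Y and clear denominators.

Y(s) = (3*s^2 + s + 12)/(s^3 - 2*s^2 + 4*s - 8)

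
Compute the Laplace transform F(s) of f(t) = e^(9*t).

F(s) = 1/(s - 9)

L{e^(9t)} = 1/(s - 9).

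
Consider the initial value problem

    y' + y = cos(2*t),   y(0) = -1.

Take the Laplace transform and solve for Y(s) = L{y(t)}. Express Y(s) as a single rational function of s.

Laplace-transform each side.
With L{y'} = sY - y(0) = sY - (-1): the LHS transforms to (s + 1)Y - (-1).
The right side is L{cos(2*t)} = s/(s^2 + 4).
So (s + 1)Y = s/(s^2 + 4) + (-1).
Divide through and combine into a single rational function.

Y(s) = (-s^2 + s - 4)/(s^3 + s^2 + 4*s + 4)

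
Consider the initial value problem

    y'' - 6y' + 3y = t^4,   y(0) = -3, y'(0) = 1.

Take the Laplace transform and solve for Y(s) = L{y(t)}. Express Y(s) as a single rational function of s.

Transform both sides with L{·}.
Using L{y''} = s^2 Y - s·y(0) - y'(0) and L{y'} = sY - y(0), with y(0) = -3, y'(0) = 1, the left side becomes (s^2 - 6*s + 3)Y - (-3*s + 19).
The right side is L{t^4} = 24/s^5.
So (s^2 - 6*s + 3)Y = 24/s^5 + (-3*s + 19).
Isolate Y and clear denominators.

Y(s) = (-3*s^6 + 19*s^5 + 24)/(s^7 - 6*s^6 + 3*s^5)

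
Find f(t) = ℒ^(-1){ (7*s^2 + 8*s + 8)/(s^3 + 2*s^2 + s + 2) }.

f(t) = 2*sin(t) + 3*cos(t) + 4*exp(-2*t)

Factor the denominator: s^3 + 2*s^2 + s + 2 = (s + 2)*(s^2 + 1).
Partial fraction decomposition gives [4/(s + 2)] + [3*s/(s^2 + 1)] + [2/(s^2 + 1)].
Invert each term: 4/(s + 2) ↔ 4e^(-2t); 3·s/(s^2 + 1) ↔ 3cos(t); 2·1/(s^2 + 1) ↔ 2sin(t).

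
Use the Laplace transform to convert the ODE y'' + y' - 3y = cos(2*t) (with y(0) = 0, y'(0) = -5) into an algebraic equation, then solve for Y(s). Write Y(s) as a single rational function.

Y(s) = (-5*s^2 + s - 20)/(s^4 + s^3 + s^2 + 4*s - 12)

Apply the Laplace transform to the equation.
With L{y''} = s^2 Y - s·y(0) - y'(0) and L{y'} = sY - y(0), with y(0) = 0, y'(0) = -5: the LHS transforms to (s^2 + s - 3)Y - (-5).
The right side is L{cos(2*t)} = s/(s^2 + 4).
So (s^2 + s - 3)Y = s/(s^2 + 4) + (-5).
Divide through and combine into a single rational function.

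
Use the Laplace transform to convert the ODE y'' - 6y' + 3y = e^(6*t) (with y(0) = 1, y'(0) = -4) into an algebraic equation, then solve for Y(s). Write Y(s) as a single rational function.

Y(s) = (s^2 - 16*s + 61)/(s^3 - 12*s^2 + 39*s - 18)

Laplace-transform each side.
The derivative rules (L{y''} = s^2 Y - s·y(0) - y'(0) and L{y'} = sY - y(0), with y(0) = 1, y'(0) = -4) turn the left side into (s^2 - 6*s + 3)Y - (s - 10).
The right side is L{e^(6*t)} = 1/(s - 6).
So (s^2 - 6*s + 3)Y = 1/(s - 6) + (s - 10).
Isolate Y and clear denominators.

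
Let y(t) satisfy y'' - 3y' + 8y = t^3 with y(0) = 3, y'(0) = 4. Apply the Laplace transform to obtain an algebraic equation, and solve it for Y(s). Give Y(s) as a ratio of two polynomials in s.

Y(s) = (3*s^5 - 5*s^4 + 6)/(s^6 - 3*s^5 + 8*s^4)

Laplace-transform each side.
Using L{y''} = s^2 Y - s·y(0) - y'(0) and L{y'} = sY - y(0), with y(0) = 3, y'(0) = 4, the left side becomes (s^2 - 3*s + 8)Y - (3*s - 5).
The right side is L{t^3} = 6/s^4.
So (s^2 - 3*s + 8)Y = 6/s^4 + (3*s - 5).
Divide through and combine into a single rational function.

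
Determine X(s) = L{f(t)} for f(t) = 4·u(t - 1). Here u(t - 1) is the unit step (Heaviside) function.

X(s) = 4*exp(-s)/s

By the second shifting theorem, L{u(t - c)·g(t - c)} = e^(-cs)·G(s) with c = 1 and G(s) = L{g(t)}.
L{4} = 4/s.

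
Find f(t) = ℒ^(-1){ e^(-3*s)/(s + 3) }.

The factor e^(-3s) signals a time shift by c = 3 (second shifting theorem).
L{e^(-3t)} = 1/(s + 3), so L^-1{1/(s + 3)} = e^(-3*t).
Hence the inverse is u(t - 3) times that function evaluated at t - 3.

f(t) = Heaviside(t - 3)*(exp(-3*t + 9))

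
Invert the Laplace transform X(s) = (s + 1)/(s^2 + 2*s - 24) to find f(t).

f(t) = exp(-t)*cosh(5*t)

Rewrite the denominator: s^2 + 2*s - 24 = (s + 1)^2 - 25.
The form in (s + 1) signals a first-shifting-theorem factor e^(-t).
Since L{cosh(5t)} = s/(s^2 - 25), the inverse is e^(-t)*cosh(5*t).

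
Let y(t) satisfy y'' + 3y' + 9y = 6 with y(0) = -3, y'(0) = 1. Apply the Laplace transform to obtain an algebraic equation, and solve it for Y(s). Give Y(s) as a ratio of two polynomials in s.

Y(s) = (-3*s^2 - 8*s + 6)/(s^3 + 3*s^2 + 9*s)

Apply the Laplace transform to the equation.
With L{y''} = s^2 Y - s·y(0) - y'(0) and L{y'} = sY - y(0), with y(0) = -3, y'(0) = 1: the LHS transforms to (s^2 + 3*s + 9)Y - (-3*s - 8).
The right side is L{6} = 6/s.
So (s^2 + 3*s + 9)Y = 6/s + (-3*s - 8).
Divide through and combine into a single rational function.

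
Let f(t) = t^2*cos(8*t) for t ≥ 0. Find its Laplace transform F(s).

L{cos(8t)} = s/(s^2 + 64).
Then apply L{t^2·g(t)} = (-1)^2 d^2/ds^2[G(s)] with G(s) = s/(s^2 + 64):
differentiating 2 times and applying the sign gives 2*s*(s^2 - 192)/(s^2 + 64)^3.

F(s) = 2*s*(s^2 - 192)/(s^2 + 64)^3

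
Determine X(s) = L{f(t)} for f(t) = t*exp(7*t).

L{t} = 1!/s^2 = 1/s^2.
By the first shifting theorem, multiplying by e^(7t) replaces s with s - 7.

X(s) = (s - 7)^(-2)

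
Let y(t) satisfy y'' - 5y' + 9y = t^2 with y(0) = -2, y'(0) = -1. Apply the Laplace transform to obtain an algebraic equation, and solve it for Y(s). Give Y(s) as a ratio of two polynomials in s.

Transform both sides with L{·}.
With L{y''} = s^2 Y - s·y(0) - y'(0) and L{y'} = sY - y(0), with y(0) = -2, y'(0) = -1: the LHS transforms to (s^2 - 5*s + 9)Y - (-2*s + 9).
The right side is L{t^2} = 2/s^3.
So (s^2 - 5*s + 9)Y = 2/s^3 + (-2*s + 9).
Isolate Y and clear denominators.

Y(s) = (-2*s^4 + 9*s^3 + 2)/(s^5 - 5*s^4 + 9*s^3)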